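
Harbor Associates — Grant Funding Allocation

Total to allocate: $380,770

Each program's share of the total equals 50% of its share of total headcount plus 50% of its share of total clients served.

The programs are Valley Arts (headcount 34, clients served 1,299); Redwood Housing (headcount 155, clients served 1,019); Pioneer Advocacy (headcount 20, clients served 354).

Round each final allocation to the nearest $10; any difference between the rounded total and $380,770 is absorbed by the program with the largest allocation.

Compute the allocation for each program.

Headcount total 209; clients served total 2,672.
Blended shares (50% headcount + 50% clients served): Valley Arts 0.3244; Redwood Housing 0.5615; Pioneer Advocacy 0.1141.
Unrounded shares: Valley Arts 123,527.90; Redwood Housing 213,800.27; Pioneer Advocacy 43,441.82.
At nearest $10: Valley Arts $123,530; Redwood Housing $213,800; Pioneer Advocacy $43,440. Sum = $380,770.
Rounded total matches; no reconciliation needed.

Valley Arts: $123,530 | Redwood Housing: $213,800 | Pioneer Advocacy: $43,440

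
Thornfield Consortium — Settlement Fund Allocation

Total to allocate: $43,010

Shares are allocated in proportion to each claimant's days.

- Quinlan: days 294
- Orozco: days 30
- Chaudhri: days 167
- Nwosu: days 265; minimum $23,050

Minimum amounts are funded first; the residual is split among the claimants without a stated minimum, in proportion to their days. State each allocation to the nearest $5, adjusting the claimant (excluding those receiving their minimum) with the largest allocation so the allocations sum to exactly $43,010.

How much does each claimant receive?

Quinlan: $11,950; Orozco: $1,220; Chaudhri: $6,790; Nwosu: $23,050

Fund the minimums — Nwosu $23,050. Balance $19,960.
Balance split over remaining days 491: Quinlan 11,951.61 → $11,950; Orozco 1,219.55 → $1,220; Chaudhri 6,788.84 → $6,790.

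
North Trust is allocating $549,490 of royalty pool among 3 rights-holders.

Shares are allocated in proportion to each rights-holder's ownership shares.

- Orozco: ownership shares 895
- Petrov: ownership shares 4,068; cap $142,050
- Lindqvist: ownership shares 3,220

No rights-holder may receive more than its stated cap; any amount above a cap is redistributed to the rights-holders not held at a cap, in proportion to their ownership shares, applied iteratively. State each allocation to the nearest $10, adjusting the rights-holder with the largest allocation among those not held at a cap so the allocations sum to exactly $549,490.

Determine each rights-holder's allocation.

Orozco: $88,620; Petrov: $142,050; Lindqvist: $318,820

Total ownership shares = 8,183.
Proportional shares (ignoring caps): Orozco 60,099.42; Petrov 273,166.97; Lindqvist 216,223.61.
Cap binds for Petrov ($142,050); remaining pool $407,440 reallocated over remaining ownership shares 4,115.
Remaining shares: Orozco 88,616.96 → $88,620; Lindqvist 318,823.04 → $318,820.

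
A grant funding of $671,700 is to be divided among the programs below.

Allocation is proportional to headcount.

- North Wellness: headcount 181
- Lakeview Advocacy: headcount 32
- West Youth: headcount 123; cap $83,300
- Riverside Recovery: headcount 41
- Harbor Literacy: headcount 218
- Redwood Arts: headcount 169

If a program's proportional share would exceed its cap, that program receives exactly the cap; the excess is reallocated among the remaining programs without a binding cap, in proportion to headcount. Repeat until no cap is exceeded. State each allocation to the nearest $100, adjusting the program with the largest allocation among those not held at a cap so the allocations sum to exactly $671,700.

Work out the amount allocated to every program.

Sum of headcount: 764.
Unconstrained shares: North Wellness 159,133.12; Lakeview Advocacy 28,134.03; West Youth 108,140.18; Riverside Recovery 36,046.73; Harbor Literacy 191,663.09; Redwood Arts 148,582.85.
Cap binds for West Youth ($83,300); remaining pool $588,400 reallocated over remaining headcount 641.
Remaining shares: North Wellness 166,147.27 → $166,100; Lakeview Advocacy 29,374.10 → $29,400; Riverside Recovery 37,635.57 → $37,600; Harbor Literacy 200,111.08 → $200,100; Redwood Arts 155,131.98 → $155,100.
Rounding difference +$100 applied to Harbor Literacy → $200,200.

North Wellness: $166,100 | Lakeview Advocacy: $29,400 | West Youth: $83,300 | Riverside Recovery: $37,600 | Harbor Literacy: $200,200 | Redwood Arts: $155,100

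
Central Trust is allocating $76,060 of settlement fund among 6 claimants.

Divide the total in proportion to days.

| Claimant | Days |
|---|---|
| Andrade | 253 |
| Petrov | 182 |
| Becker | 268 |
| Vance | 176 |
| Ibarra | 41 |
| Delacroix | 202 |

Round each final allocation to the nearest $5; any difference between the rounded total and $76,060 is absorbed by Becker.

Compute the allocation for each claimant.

Andrade: $17,150; Petrov: $12,340; Becker: $18,165; Vance: $11,930; Ibarra: $2,780; Delacroix: $13,695

Days total: 1,122.
Raw shares: Andrade 253/1,122 × $76,060 = 17,150.78; Petrov 182/1,122 × $76,060 = 12,337.72; Becker 268/1,122 × $76,060 = 18,167.63; Vance 176/1,122 × $76,060 = 11,930.98; Ibarra 41/1,122 × $76,060 = 2,779.38; Delacroix 202/1,122 × $76,060 = 13,693.51.
At nearest $5: Andrade $17,150; Petrov $12,340; Becker $18,170; Vance $11,930; Ibarra $2,780; Delacroix $13,695. Sum = $76,065.
Difference $76,060 − $76,065 = −$5 applied to Becker: Becker becomes $18,165.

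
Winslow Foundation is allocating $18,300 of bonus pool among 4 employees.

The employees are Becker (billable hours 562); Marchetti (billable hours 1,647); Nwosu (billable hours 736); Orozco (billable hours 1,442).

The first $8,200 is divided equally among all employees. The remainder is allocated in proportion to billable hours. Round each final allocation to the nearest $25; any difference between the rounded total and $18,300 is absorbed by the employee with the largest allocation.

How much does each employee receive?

First tranche $8,200 split equally: $2,050 each.
Remainder $10,100 by billable hours (total 4,387): Becker 1,293.87 → $1,300; Marchetti 3,791.82 → $3,800; Nwosu 1,694.46 → $1,700; Orozco 3,319.85 → $3,325.
Rounding difference −$25 on remainder applied to Marchetti.
Totals: Becker $2,050 + $1,300 = $3,350; Marchetti $2,050 + $3,775 = $5,825; Nwosu $2,050 + $1,700 = $3,750; Orozco $2,050 + $3,325 = $5,375.

Becker: $3,350 | Marchetti: $5,825 | Nwosu: $3,750 | Orozco: $5,375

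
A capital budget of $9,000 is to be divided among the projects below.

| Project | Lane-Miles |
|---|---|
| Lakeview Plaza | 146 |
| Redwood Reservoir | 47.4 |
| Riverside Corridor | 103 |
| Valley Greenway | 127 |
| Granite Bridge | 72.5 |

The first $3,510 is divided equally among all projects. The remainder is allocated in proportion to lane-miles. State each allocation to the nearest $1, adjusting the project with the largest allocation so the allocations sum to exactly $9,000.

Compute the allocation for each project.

$3,510 shared equally gives $702 per project.
Remainder $5,490 by lane-miles (total 495.9): Lakeview Plaza 1,616.33 → $1,616; Redwood Reservoir 524.75 → $525; Riverside Corridor 1,140.29 → $1,140; Valley Greenway 1,405.99 → $1,406; Granite Bridge 802.63 → $803.
Totals: Lakeview Plaza $702 + $1,616 = $2,318; Redwood Reservoir $702 + $525 = $1,227; Riverside Corridor $702 + $1,140 = $1,842; Valley Greenway $702 + $1,406 = $2,108; Granite Bridge $702 + $803 = $1,505.

Lakeview Plaza: $2,318; Redwood Reservoir: $1,227; Riverside Corridor: $1,842; Valley Greenway: $2,108; Granite Bridge: $1,505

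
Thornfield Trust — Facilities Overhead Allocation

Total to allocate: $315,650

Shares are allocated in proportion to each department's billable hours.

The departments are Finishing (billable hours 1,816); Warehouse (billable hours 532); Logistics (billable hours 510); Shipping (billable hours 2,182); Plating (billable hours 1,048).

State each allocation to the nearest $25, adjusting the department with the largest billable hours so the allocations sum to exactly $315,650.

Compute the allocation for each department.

Finishing: $94,150; Warehouse: $27,575; Logistics: $26,450; Shipping: $113,150; Plating: $54,325

Combined billable hours = 1,816 + 532 + 510 + 2,182 + 1,048 = 6,088.
Proportional shares: Finishing 94,155.78; Warehouse 27,583.08; Logistics 26,442.43; Shipping 113,132.11; Plating 54,336.60.
Rounded to nearest $25: Finishing $94,150; Warehouse $27,575; Logistics $26,450; Shipping $113,125; Plating $54,325. Sum = $315,625.
Difference $315,650 − $315,625 = +$25 applied to largest billable hours (Shipping): Shipping becomes $113,150.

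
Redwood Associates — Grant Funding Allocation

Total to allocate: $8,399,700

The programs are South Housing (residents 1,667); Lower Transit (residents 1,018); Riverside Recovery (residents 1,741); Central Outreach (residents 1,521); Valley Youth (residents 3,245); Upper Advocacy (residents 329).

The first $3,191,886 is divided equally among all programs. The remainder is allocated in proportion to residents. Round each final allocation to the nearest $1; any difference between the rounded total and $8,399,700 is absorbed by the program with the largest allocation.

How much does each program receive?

South Housing: $1,443,800 · Lower Transit: $1,088,809 · Riverside Recovery: $1,484,276 · Central Outreach: $1,363,940 · Valley Youth: $2,306,937 · Upper Advocacy: $711,938

Equal tier: $3,191,886 ÷ 6 = $531,981 apiece.
Remainder $5,207,814 by residents (total 9,521): South Housing 911,818.71 → $911,819; Lower Transit 556,827.503 → $556,828; Riverside Recovery 952,295.37 → $952,295; Central Outreach 831,959.36 → $831,959; Valley Youth 1,774,956.04 → $1,774,956; Upper Advocacy 179,957.02 → $179,957.
Totals: South Housing $531,981 + $911,819 = $1,443,800; Lower Transit $531,981 + $556,828 = $1,088,809; Riverside Recovery $531,981 + $952,295 = $1,484,276; Central Outreach $531,981 + $831,959 = $1,363,940; Valley Youth $531,981 + $1,774,956 = $2,306,937; Upper Advocacy $531,981 + $179,957 = $711,938.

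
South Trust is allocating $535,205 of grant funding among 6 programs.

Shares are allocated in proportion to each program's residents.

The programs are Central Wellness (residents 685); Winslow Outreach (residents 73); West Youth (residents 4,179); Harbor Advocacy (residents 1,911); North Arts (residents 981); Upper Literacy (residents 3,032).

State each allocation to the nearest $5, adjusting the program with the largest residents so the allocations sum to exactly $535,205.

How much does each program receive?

Sum of residents: 10,861.
Raw shares: Central Wellness 685/10,861 × $535,205 = 33,755.22; Winslow Outreach 73/10,861 × $535,205 = 3,597.27; West Youth 4,179/10,861 × $535,205 = 205,931.47; Harbor Advocacy 1,911/10,861 × $535,205 = 94,169.67; North Arts 981/10,861 × $535,205 = 48,341.41; Upper Literacy 3,032/10,861 × $535,205 = 149,409.96.
After rounding ($5): Central Wellness $33,755; Winslow Outreach $3,595; West Youth $205,930; Harbor Advocacy $94,170; North Arts $48,340; Upper Literacy $149,410. Sum = $535,200.
Difference $535,205 − $535,200 = +$5 applied to largest residents (West Youth): West Youth becomes $205,935.

Central Wellness: $33,755 · Winslow Outreach: $3,595 · West Youth: $205,935 · Harbor Advocacy: $94,170 · North Arts: $48,340 · Upper Literacy: $149,410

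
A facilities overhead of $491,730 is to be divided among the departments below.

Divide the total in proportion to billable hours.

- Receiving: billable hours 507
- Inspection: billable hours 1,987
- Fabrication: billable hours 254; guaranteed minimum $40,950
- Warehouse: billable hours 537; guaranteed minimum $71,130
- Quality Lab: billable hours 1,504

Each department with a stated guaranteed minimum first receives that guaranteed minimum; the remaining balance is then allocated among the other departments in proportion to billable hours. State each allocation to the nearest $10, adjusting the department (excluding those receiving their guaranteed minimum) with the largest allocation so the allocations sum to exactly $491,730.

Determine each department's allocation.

Fund the minimums — Fabrication $40,950; Warehouse $71,130. Residual $379,650.
Residual split over remaining billable hours 3,998: Receiving 48,144.71 → $48,140; Inspection 188,685.48 → $188,690; Quality Lab 142,819.81 → $142,820.

Receiving: $48,140 | Inspection: $188,690 | Fabrication: $40,950 | Warehouse: $71,130 | Quality Lab: $142,820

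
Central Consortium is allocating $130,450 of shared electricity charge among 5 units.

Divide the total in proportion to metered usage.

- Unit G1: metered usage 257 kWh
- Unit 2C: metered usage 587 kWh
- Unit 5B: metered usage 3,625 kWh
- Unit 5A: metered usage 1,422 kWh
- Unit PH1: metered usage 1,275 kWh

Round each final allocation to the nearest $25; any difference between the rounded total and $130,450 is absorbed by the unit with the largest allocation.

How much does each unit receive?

Combined metered usage = 7,166.
Unrounded shares: Unit G1 257/7,166 × $130,450 = 4,678.43; Unit 2C 587/7,166 × $130,450 = 10,685.76; Unit 5B 3,625/7,166 × $130,450 = 65,989.57; Unit 5A 1,422/7,166 × $130,450 = 25,886.11; Unit PH1 1,275/7,166 × $130,450 = 23,210.12.
At nearest $25: Unit G1 $4,675; Unit 2C $10,675; Unit 5B $66,000; Unit 5A $25,875; Unit PH1 $23,200. Sum = $130,425.
Difference $130,450 − $130,425 = +$25 applied to largest allocation (Unit 5B): Unit 5B becomes $66,025.

Unit G1: $4,675 · Unit 2C: $10,675 · Unit 5B: $66,025 · Unit 5A: $25,875 · Unit PH1: $23,200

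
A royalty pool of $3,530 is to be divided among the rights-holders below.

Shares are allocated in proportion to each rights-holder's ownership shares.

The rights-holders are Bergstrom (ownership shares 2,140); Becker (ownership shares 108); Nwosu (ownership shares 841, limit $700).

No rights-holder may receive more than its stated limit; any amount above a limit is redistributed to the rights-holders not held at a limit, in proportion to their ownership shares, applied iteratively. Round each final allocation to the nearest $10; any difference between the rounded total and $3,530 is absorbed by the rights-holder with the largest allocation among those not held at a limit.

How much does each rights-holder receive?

Combined ownership shares = 3,089.
Pro-rata shares before constraints: Bergstrom 2,445.52; Becker 123.42; Nwosu 961.07.
Held at cap: Nwosu ($700); balance $2,830 reallocated over remaining ownership shares 2,248.
Remaining shares: Bergstrom 2,694.04 → $2,690; Becker 135.96 → $140.

Bergstrom: $2,690; Becker: $140; Nwosu: $700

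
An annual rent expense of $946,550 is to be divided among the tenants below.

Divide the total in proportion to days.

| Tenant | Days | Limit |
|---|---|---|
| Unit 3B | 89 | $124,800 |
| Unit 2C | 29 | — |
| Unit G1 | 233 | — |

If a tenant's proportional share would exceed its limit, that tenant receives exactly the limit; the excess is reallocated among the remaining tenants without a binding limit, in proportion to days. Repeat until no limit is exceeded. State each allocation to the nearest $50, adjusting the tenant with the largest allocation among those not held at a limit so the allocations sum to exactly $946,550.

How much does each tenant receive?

Combined days = 351.
Unconstrained shares: Unit 3B 240,008.40; Unit 2C 78,204.99; Unit G1 628,336.61.
Held at cap: Unit 3B ($124,800); residual $821,750 reallocated over remaining days 262.
Shares after redistribution: Unit 2C 90,957.06 → $90,950; Unit G1 730,792.94 → $730,800.

Unit 3B: $124,800 · Unit 2C: $90,950 · Unit G1: $730,800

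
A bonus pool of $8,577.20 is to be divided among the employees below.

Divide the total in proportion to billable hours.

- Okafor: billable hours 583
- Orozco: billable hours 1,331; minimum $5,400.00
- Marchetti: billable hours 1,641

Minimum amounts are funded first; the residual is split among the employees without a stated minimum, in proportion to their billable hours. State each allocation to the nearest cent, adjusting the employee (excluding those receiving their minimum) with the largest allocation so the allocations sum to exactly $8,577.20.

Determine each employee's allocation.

Okafor: $832.87; Orozco: $5,400.00; Marchetti: $2,344.33

Guaranteed amounts: Orozco $5,400.00. Residual $3,177.20.
Residual split over remaining billable hours 2,224: Okafor 832.8721 → $832.87; Marchetti 2,344.3279 → $2,344.33.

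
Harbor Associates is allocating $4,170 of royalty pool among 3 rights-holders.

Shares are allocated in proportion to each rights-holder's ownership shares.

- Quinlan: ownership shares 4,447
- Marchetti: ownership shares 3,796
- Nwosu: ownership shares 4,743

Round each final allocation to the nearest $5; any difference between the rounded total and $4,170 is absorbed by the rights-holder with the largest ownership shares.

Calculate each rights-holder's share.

Quinlan: $1,430 · Marchetti: $1,220 · Nwosu: $1,520

Combined ownership shares = 4,447 + 3,796 + 4,743 = 12,986.
Proportional shares: Quinlan 1,428.00; Marchetti 1,218.95; Nwosu 1,523.05.
Rounded to nearest $5: Quinlan $1,430; Marchetti $1,220; Nwosu $1,525. Sum = $4,175.
Difference $4,170 − $4,175 = −$5 applied to largest ownership shares (Nwosu): Nwosu becomes $1,520.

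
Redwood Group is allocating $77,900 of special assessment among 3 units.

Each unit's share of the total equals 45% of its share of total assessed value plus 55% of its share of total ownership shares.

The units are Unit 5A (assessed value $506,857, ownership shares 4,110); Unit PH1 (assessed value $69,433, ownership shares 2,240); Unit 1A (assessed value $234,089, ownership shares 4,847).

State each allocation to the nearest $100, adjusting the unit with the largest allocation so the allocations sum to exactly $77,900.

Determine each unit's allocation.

Assessed value total 810,379; ownership shares total 11,197.
Composite weights (45% assessed value + 55% ownership shares): Unit 5A 0.4833; Unit PH1 0.1486; Unit 1A 0.3681.
Unrounded shares: Unit 5A 37,652.18; Unit PH1 11,574.80; Unit 1A 28,673.02.
Rounded to nearest $100: Unit 5A $37,700; Unit PH1 $11,600; Unit 1A $28,700. Sum = $78,000.
Difference $77,900 − $78,000 = −$100 applied to largest allocation (Unit 5A): Unit 5A becomes $37,600.

Unit 5A: $37,600 | Unit PH1: $11,600 | Unit 1A: $28,700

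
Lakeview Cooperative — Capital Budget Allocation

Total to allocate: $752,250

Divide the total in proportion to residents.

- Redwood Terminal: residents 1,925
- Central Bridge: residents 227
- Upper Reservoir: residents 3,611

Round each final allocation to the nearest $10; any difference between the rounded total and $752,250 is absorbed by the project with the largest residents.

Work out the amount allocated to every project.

Redwood Terminal: $251,270 | Central Bridge: $29,630 | Upper Reservoir: $471,350

Sum of residents: 1,925 + 227 + 3,611 = 5,763.
Unrounded shares: Redwood Terminal 251,272.12; Central Bridge 29,630.53; Upper Reservoir 471,347.35.
Rounded to nearest $10: Redwood Terminal $251,270; Central Bridge $29,630; Upper Reservoir $471,350. Sum = $752,250.
No rounding difference to absorb.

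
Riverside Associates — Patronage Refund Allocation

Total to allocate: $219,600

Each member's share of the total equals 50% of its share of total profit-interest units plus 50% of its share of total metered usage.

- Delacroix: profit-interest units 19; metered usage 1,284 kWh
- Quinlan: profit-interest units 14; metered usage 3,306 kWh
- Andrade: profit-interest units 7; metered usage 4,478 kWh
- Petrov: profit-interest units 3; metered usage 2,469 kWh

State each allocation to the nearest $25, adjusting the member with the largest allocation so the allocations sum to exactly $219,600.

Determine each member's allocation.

Delacroix: $60,725; Quinlan: $67,225; Andrade: $60,500; Petrov: $31,150

Totals — profit-interest units 43, metered usage 11,537.
Composite weights (50% profit-interest units + 50% metered usage): Delacroix 0.2766; Quinlan 0.3061; Andrade 0.2755; Petrov 0.1419.
Unrounded shares: Delacroix 60,736.37; Quinlan 67,212.72; Andrade 60,492.46; Petrov 31,158.45.
After rounding ($25): Delacroix $60,725; Quinlan $67,225; Andrade $60,500; Petrov $31,150. Sum = $219,600.
Rounded total matches; no reconciliation needed.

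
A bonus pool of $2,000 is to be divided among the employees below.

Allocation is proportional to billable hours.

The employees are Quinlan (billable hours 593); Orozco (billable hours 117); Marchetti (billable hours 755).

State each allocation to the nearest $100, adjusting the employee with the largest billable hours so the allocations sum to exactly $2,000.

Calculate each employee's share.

Quinlan: $800 | Orozco: $200 | Marchetti: $1,000

Total billable hours = 593 + 117 + 755 = 1,465.
Raw shares: Quinlan 809.56; Orozco 159.73; Marchetti 1,030.72.
After rounding ($100): Quinlan $800; Orozco $200; Marchetti $1,000. Sum = $2,000.
Sum already equals the total — no adjustment.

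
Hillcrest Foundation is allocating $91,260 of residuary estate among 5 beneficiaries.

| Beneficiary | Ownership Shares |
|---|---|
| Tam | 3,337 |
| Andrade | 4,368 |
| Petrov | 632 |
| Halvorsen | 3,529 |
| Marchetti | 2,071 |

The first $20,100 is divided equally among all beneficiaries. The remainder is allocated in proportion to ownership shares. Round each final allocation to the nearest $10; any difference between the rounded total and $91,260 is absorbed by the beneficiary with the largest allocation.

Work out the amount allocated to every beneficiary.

Tam: $21,060 · Andrade: $26,320 · Petrov: $7,250 · Halvorsen: $22,040 · Marchetti: $14,590

Equal tier: $20,100 ÷ 5 = $4,020 apiece.
Remainder $71,160 by ownership shares (total 13,937): Tam 17,038.17 → $17,040; Andrade 22,302.28 → $22,300; Petrov 3,226.89 → $3,230; Halvorsen 18,018.49 → $18,020; Marchetti 10,574.18 → $10,570.
Totals: Tam $4,020 + $17,040 = $21,060; Andrade $4,020 + $22,300 = $26,320; Petrov $4,020 + $3,230 = $7,250; Halvorsen $4,020 + $18,020 = $22,040; Marchetti $4,020 + $10,570 = $14,590.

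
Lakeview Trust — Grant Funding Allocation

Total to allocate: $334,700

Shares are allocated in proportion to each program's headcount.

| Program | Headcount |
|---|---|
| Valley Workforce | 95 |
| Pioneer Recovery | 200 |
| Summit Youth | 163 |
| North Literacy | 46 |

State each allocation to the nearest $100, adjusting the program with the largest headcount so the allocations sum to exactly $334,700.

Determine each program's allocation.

Valley Workforce: $63,100 · Pioneer Recovery: $132,900 · Summit Youth: $108,200 · North Literacy: $30,500

Headcount total: 95 + 200 + 163 + 46 = 504.
Unrounded shares: Valley Workforce 63,088.29; Pioneer Recovery 132,817.46; Summit Youth 108,246.23; North Literacy 30,548.02.
At nearest $100: Valley Workforce $63,100; Pioneer Recovery $132,800; Summit Youth $108,200; North Literacy $30,500. Sum = $334,600.
Difference $334,700 − $334,600 = +$100 applied to largest headcount (Pioneer Recovery): Pioneer Recovery becomes $132,900.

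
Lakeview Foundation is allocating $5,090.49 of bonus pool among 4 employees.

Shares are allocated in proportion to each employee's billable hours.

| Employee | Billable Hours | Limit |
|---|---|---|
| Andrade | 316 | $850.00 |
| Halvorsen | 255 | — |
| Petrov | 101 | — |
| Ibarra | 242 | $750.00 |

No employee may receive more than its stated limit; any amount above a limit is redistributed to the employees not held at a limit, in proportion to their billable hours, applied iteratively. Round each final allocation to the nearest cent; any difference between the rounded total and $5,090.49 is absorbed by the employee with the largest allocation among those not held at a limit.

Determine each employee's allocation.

Billable hours total: 914.
Proportional shares (ignoring caps): Andrade 1,759.9506; Halvorsen 1,420.2133; Petrov 562.5159; Ibarra 1,347.8103.
Held at cap: Andrade ($850.00), Ibarra ($750.00); residual $3,490.49 reallocated over remaining billable hours 356.
Redistributed shares: Halvorsen 2,500.2105 → $2,500.21; Petrov 990.2795 → $990.28.

Andrade: $850.00 | Halvorsen: $2,500.21 | Petrov: $990.28 | Ibarra: $750.00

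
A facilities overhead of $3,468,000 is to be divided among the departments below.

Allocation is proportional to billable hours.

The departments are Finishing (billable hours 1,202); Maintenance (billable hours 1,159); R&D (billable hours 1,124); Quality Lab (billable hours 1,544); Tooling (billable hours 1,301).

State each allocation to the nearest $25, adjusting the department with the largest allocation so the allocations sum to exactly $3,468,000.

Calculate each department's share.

Finishing: $658,525 | Maintenance: $634,975 | R&D: $615,800 | Quality Lab: $845,925 | Tooling: $712,775

Billable hours total: 6,330.
Unrounded shares: Finishing 1,202/6,330 × $3,468,000 = 658,536.49; Maintenance 1,159/6,330 × $3,468,000 = 634,978.20; R&D 1,124/6,330 × $3,468,000 = 615,802.84; Quality Lab 1,544/6,330 × $3,468,000 = 845,907.11; Tooling 1,301/6,330 × $3,468,000 = 712,775.36.
Rounded to nearest $25: Finishing $658,525; Maintenance $634,975; R&D $615,800; Quality Lab $845,900; Tooling $712,775. Sum = $3,467,975.
Difference $3,468,000 − $3,467,975 = +$25 applied to largest allocation (Quality Lab): Quality Lab becomes $845,925.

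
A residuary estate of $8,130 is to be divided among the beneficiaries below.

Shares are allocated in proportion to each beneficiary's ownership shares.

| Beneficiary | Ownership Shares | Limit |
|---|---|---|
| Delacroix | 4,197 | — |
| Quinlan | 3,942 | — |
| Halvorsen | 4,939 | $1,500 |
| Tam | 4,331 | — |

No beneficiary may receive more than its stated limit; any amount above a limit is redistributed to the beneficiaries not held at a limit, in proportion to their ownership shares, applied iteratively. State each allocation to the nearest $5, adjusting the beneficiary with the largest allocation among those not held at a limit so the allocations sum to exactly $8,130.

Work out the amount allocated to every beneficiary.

Delacroix: $2,230 | Quinlan: $2,095 | Halvorsen: $1,500 | Tam: $2,305

Combined ownership shares = 17,409.
Proportional shares (ignoring caps): Delacroix 1,960.00; Quinlan 1,840.91; Halvorsen 2,306.51; Tam 2,022.58.
Cap binds for Halvorsen ($1,500); residual $6,630 reallocated over remaining ownership shares 12,470.
Redistributed shares: Delacroix 2,231.44 → $2,230; Quinlan 2,095.87 → $2,095; Tam 2,302.69 → $2,305.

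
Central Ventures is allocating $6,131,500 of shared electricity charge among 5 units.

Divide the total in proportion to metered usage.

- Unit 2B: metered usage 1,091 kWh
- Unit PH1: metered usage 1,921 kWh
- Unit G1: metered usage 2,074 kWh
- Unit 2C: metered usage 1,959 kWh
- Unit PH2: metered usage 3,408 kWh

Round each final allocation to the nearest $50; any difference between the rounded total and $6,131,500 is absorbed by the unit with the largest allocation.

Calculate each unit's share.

Sum of metered usage: 10,453.
Unrounded shares: Unit 2B 1,091/10,453 × $6,131,500 = 639,956.62; Unit PH1 1,921/10,453 × $6,131,500 = 1,126,816.37; Unit G1 2,074/10,453 × $6,131,500 = 1,216,562.80; Unit 2C 1,959/10,453 × $6,131,500 = 1,149,106.33; Unit PH2 3,408/10,453 × $6,131,500 = 1,999,057.88.
At nearest $50: Unit 2B $639,950; Unit PH1 $1,126,800; Unit G1 $1,216,550; Unit 2C $1,149,100; Unit PH2 $1,999,050. Sum = $6,131,450.
Difference $6,131,500 − $6,131,450 = +$50 applied to largest allocation (Unit PH2): Unit PH2 becomes $1,999,100.

Unit 2B: $639,950 | Unit PH1: $1,126,800 | Unit G1: $1,216,550 | Unit 2C: $1,149,100 | Unit PH2: $1,999,100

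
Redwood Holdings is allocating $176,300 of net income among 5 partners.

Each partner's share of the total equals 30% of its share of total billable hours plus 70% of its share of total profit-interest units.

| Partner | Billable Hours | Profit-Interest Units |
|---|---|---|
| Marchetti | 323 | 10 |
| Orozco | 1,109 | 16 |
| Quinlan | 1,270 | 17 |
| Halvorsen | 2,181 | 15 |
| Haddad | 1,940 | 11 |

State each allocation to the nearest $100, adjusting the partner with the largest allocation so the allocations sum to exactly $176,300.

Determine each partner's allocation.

Billable hours total 6,823; profit-interest units total 69.
Blended shares (30% billable hours + 70% profit-interest units): Marchetti 0.1157; Orozco 0.2111; Quinlan 0.2283; Halvorsen 0.2481; Haddad 0.1969.
Raw shares: Marchetti 20,389.31; Orozco 37,213.47; Quinlan 40,250.05; Halvorsen 43,734.77; Haddad 34,712.40.
After rounding ($100): Marchetti $20,400; Orozco $37,200; Quinlan $40,300; Halvorsen $43,700; Haddad $34,700. Sum = $176,300.
No rounding difference to absorb.

Marchetti: $20,400; Orozco: $37,200; Quinlan: $40,300; Halvorsen: $43,700; Haddad: $34,700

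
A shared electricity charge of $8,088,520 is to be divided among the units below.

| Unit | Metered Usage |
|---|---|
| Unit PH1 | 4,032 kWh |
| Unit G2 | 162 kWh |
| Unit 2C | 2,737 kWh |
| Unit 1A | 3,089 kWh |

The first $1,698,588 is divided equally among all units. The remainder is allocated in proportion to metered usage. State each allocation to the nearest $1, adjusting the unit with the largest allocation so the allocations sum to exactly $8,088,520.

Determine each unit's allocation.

Unit PH1: $2,995,925; Unit G2: $527,957; Unit 2C: $2,170,081; Unit 1A: $2,394,557

$1,698,588 shared equally gives $424,647 per unit.
Remainder $6,389,932 by metered usage (total 10,020): Unit PH1 2,571,278.03 → $2,571,278; Unit G2 103,310.28 → $103,310; Unit 2C 1,745,433.52 → $1,745,434; Unit 1A 1,969,910.17 → $1,969,910.
Totals: Unit PH1 $424,647 + $2,571,278 = $2,995,925; Unit G2 $424,647 + $103,310 = $527,957; Unit 2C $424,647 + $1,745,434 = $2,170,081; Unit 1A $424,647 + $1,969,910 = $2,394,557.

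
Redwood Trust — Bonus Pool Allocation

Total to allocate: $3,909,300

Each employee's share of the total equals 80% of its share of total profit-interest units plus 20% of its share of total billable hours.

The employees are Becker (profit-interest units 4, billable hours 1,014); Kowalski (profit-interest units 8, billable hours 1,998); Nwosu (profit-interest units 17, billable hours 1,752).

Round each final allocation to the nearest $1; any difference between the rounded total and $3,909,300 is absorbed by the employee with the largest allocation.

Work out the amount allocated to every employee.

Totals — profit-interest units 29, billable hours 4,764.
Combined weights (80% profit-interest units + 20% billable hours): Becker 0.1529; Kowalski 0.3046; Nwosu 0.5425.
Raw shares: Becker 597,787.08; Kowalski 1,190,650.61; Nwosu 2,120,862.31.
After rounding ($1): Becker $597,787; Kowalski $1,190,651; Nwosu $2,120,862. Sum = $3,909,300.
No rounding difference to absorb.

Becker: $597,787 | Kowalski: $1,190,651 | Nwosu: $2,120,862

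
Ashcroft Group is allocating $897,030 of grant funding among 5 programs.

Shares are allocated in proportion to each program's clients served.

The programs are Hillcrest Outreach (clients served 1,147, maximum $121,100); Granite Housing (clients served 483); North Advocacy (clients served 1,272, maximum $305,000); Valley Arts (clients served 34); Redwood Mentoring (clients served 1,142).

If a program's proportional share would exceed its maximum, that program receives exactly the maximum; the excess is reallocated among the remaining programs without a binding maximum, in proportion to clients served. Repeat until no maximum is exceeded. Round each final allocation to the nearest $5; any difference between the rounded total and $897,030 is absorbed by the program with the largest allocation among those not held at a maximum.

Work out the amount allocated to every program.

Total clients served = 4,078.
Proportional shares (ignoring caps): Hillcrest Outreach 252,303.44; Granite Housing 106,244.60; North Advocacy 279,799.45; Valley Arts 7,478.92; Redwood Mentoring 251,203.59.
Capped: Hillcrest Outreach ($121,100); remaining pool $775,930 reallocated over remaining clients served 2,931.
Capped: North Advocacy ($305,000); remaining pool $470,930 reallocated over remaining clients served 1,659.
Redistributed shares: Granite Housing 137,106.20 → $137,105; Valley Arts 9,651.37 → $9,650; Redwood Mentoring 324,172.43 → $324,170.
Rounding difference +$5 applied to Redwood Mentoring → $324,175.

Hillcrest Outreach: $121,100 · Granite Housing: $137,105 · North Advocacy: $305,000 · Valley Arts: $9,650 · Redwood Mentoring: $324,175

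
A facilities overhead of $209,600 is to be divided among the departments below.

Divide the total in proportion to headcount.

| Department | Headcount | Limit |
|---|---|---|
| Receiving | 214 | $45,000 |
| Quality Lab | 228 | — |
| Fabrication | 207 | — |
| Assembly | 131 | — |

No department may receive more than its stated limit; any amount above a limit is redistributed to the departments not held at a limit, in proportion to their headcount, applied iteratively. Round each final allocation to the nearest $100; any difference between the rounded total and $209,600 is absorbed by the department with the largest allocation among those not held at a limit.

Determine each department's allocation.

Sum of headcount: 780.
Pro-rata shares before constraints: Receiving 57,505.64; Quality Lab 61,267.69; Fabrication 55,624.62; Assembly 35,202.05.
Cap binds for Receiving ($45,000); remaining pool $164,600 reallocated over remaining headcount 566.
Shares after redistribution: Quality Lab 66,305.30 → $66,300; Fabrication 60,198.23 → $60,200; Assembly 38,096.47 → $38,100.

Receiving: $45,000 · Quality Lab: $66,300 · Fabrication: $60,200 · Assembly: $38,100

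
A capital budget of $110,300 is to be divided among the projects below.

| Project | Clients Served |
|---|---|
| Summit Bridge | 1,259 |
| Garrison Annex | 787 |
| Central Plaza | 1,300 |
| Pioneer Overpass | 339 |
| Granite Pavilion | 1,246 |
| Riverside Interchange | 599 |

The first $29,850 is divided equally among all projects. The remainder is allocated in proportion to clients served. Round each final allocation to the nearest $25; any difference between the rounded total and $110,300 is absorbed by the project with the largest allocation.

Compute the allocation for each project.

Equal tier: $29,850 ÷ 6 = $4,975 apiece.
Remainder $80,450 by clients served (total 5,530): Summit Bridge 18,315.83 → $18,325; Garrison Annex 11,449.21 → $11,450; Central Plaza 18,912.30 → $18,900; Pioneer Overpass 4,931.75 → $4,925; Granite Pavilion 18,126.71 → $18,125; Riverside Interchange 8,714.20 → $8,725.
Totals: Summit Bridge $4,975 + $18,325 = $23,300; Garrison Annex $4,975 + $11,450 = $16,425; Central Plaza $4,975 + $18,900 = $23,875; Pioneer Overpass $4,975 + $4,925 = $9,900; Granite Pavilion $4,975 + $18,125 = $23,100; Riverside Interchange $4,975 + $8,725 = $13,700.

Summit Bridge: $23,300 · Garrison Annex: $16,425 · Central Plaza: $23,875 · Pioneer Overpass: $9,900 · Granite Pavilion: $23,100 · Riverside Interchange: $13,700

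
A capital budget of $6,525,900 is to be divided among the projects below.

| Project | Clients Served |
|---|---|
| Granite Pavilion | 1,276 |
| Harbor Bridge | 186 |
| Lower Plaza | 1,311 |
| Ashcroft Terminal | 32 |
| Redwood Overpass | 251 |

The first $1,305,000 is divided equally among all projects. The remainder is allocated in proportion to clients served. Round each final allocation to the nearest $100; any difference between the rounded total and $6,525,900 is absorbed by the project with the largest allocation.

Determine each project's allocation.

Granite Pavilion: $2,440,900 | Harbor Bridge: $578,800 | Lower Plaza: $2,500,700 | Ashcroft Terminal: $315,700 | Redwood Overpass: $689,800

$1,305,000 shared equally gives $261,000 per project.
Remainder $5,220,900 by clients served (total 3,056): Granite Pavilion 2,179,930.76 → $2,179,900; Harbor Bridge 317,764.20 → $317,800; Lower Plaza 2,239,725.10 → $2,239,700; Ashcroft Terminal 54,669.11 → $54,700; Redwood Overpass 428,810.83 → $428,800.
Totals: Granite Pavilion $261,000 + $2,179,900 = $2,440,900; Harbor Bridge $261,000 + $317,800 = $578,800; Lower Plaza $261,000 + $2,239,700 = $2,500,700; Ashcroft Terminal $261,000 + $54,700 = $315,700; Redwood Overpass $261,000 + $428,800 = $689,800.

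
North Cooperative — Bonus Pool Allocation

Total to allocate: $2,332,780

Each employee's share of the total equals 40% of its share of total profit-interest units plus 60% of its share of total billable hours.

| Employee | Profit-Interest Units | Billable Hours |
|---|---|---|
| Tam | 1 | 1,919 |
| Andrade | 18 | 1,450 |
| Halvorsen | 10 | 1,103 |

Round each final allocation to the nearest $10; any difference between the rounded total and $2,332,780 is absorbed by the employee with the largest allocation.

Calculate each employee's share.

Tam: $632,790; Andrade: $1,033,010; Halvorsen: $666,980

Totals — profit-interest units 29, billable hours 4,472.
Composite weights (40% profit-interest units + 60% billable hours): Tam 0.2713; Andrade 0.4428; Halvorsen 0.2859.
Unrounded shares: Tam 632,794.10; Andrade 1,033,000.92; Halvorsen 666,984.99.
At nearest $10: Tam $632,790; Andrade $1,033,000; Halvorsen $666,980. Sum = $2,332,770.
Difference $2,332,780 − $2,332,770 = +$10 applied to largest allocation (Andrade): Andrade becomes $1,033,010.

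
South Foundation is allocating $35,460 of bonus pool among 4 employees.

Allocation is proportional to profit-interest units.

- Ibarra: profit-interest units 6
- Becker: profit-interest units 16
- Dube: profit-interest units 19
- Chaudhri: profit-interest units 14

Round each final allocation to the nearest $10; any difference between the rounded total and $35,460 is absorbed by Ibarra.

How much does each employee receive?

Sum of profit-interest units: 55.
Pro-rata amounts: Ibarra 6/55 × $35,460 = 3,868.36; Becker 16/55 × $35,460 = 10,315.64; Dube 19/55 × $35,460 = 12,249.82; Chaudhri 14/55 × $35,460 = 9,026.18.
At nearest $10: Ibarra $3,870; Becker $10,320; Dube $12,250; Chaudhri $9,030. Sum = $35,470.
Difference $35,460 − $35,470 = −$10 applied to Ibarra: Ibarra becomes $3,860.

Ibarra: $3,860 · Becker: $10,320 · Dube: $12,250 · Chaudhri: $9,030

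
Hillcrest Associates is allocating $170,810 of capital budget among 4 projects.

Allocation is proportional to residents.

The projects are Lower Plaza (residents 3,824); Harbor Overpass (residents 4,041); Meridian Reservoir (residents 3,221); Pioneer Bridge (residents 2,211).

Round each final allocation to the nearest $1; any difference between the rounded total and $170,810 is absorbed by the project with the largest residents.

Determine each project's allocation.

Residents total: 3,824 + 4,041 + 3,221 + 2,211 = 13,297.
Pro-rata amounts: Lower Plaza 49,122.17; Harbor Overpass 51,909.69; Meridian Reservoir 41,376.18; Pioneer Bridge 28,401.96.
After rounding ($1): Lower Plaza $49,122; Harbor Overpass $51,910; Meridian Reservoir $41,376; Pioneer Bridge $28,402. Sum = $170,810.
No rounding difference to absorb.

Lower Plaza: $49,122 · Harbor Overpass: $51,910 · Meridian Reservoir: $41,376 · Pioneer Bridge: $28,402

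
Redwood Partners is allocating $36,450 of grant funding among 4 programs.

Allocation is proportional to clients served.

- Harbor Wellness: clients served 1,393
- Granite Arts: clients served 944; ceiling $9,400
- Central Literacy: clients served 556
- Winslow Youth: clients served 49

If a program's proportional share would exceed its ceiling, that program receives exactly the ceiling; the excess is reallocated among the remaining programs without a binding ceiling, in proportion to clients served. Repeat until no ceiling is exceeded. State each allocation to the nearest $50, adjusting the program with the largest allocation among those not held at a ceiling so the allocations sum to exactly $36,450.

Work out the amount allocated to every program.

Harbor Wellness: $18,850 · Granite Arts: $9,400 · Central Literacy: $7,550 · Winslow Youth: $650

Combined clients served = 2,942.
Proportional shares (ignoring caps): Harbor Wellness 17,258.62; Granite Arts 11,695.72; Central Literacy 6,888.58; Winslow Youth 607.09.
Capped: Granite Arts ($9,400); remaining pool $27,050 reallocated over remaining clients served 1,998.
Remaining shares: Harbor Wellness 18,859.18 → $18,850; Central Literacy 7,527.43 → $7,550; Winslow Youth 663.39 → $650.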